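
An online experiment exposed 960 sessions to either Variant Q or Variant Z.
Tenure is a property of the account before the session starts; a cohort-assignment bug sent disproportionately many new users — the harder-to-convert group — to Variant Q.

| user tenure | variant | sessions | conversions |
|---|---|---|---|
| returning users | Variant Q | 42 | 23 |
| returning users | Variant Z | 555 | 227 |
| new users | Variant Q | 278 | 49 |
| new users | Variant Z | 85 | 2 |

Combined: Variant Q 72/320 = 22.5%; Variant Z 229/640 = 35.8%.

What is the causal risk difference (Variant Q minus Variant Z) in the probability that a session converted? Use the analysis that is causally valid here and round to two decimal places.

+0.14

User tenure is set before the variant has any effect — it is not caused by the variant — and it independently drives the outcome. That makes it a confounder, so the causal comparison is within user tenure levels.
Adjusting over the population distribution of user tenure: 0.622·(0.548−0.409) + 0.378·(0.176−0.024) = +0.144.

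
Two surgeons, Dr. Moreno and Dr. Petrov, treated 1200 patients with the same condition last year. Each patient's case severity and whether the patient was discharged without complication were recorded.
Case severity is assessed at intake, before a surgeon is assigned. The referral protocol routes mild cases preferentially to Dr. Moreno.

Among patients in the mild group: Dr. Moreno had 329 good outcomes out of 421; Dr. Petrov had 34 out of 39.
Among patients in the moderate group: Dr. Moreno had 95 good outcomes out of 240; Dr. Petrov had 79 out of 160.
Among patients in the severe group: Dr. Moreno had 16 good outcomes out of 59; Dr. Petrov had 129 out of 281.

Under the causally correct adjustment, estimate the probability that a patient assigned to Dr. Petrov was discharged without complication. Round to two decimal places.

0.63

Here case severity is a common cause — it drives both which surgeon a case falls under and the outcome. The crude comparison mixes populations; the stratum-specific rates are the causally relevant ones.
Standardising Dr. Petrov to the population case severity mix: 0.383·34/39 + 0.333·79/160 + 0.283·129/281 = 0.629.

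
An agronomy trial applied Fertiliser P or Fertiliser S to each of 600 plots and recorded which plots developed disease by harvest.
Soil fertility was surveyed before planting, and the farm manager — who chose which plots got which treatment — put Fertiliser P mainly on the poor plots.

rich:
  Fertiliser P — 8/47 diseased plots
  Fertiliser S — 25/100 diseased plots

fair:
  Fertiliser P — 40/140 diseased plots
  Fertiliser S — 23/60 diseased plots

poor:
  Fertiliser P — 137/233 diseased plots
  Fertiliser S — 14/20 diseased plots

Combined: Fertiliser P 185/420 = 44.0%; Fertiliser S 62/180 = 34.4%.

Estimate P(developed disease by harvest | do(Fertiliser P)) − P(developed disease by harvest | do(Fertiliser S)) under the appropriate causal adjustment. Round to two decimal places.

-0.10

The soil fertility-specific comparison favours Fertiliser P throughout, but the pooled figures favour Fertiliser S. The question is whether to condition on soil fertility.
Since soil fertility is a pre-existing factor (not a product of the fertiliser) and it affects the outcome on its own, it is a confounder. The stratified rates, not the pooled rate, identify the causal effect.
Adjusting over the population distribution of soil fertility: 0.245·(0.170−0.250) + 0.333·(0.286−0.383) + 0.422·(0.588−0.700) = -0.099.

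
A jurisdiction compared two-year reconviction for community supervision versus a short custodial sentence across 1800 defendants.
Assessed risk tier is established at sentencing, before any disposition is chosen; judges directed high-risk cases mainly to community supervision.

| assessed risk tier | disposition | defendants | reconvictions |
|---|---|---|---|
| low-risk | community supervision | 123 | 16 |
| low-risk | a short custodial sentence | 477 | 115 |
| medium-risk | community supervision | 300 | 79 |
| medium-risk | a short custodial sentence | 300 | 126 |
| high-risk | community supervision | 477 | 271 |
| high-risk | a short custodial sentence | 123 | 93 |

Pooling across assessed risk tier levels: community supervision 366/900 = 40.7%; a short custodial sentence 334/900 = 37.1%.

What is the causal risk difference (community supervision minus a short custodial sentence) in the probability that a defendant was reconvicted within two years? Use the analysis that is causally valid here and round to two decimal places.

The imbalance in assessed risk tier arose from how defendants were allocated, not from anything the disposition did; and assessed risk tier independently affects the outcome. The pooled gap is confounded — condition on assessed risk tier.
Adjusting over the population distribution of assessed risk tier: 0.333·(0.130−0.241) + 0.333·(0.263−0.420) + 0.333·(0.568−0.756) = -0.152.

-0.15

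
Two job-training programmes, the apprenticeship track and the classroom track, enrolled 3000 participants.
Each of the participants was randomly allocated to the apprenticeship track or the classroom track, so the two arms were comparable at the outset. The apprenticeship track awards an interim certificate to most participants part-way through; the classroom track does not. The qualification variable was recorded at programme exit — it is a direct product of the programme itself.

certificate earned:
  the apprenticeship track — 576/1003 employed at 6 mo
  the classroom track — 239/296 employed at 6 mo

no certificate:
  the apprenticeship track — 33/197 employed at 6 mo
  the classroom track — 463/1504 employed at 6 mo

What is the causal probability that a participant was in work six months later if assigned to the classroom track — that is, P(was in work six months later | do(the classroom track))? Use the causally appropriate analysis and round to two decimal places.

0.39

The qualification attained during the programme-specific comparison favours the classroom track throughout, but the pooled figures favour the apprenticeship track. The question is whether to condition on qualification attained during the programme.
Qualification attained during the programme is downstream of the programme. One should not condition on a consequence of treatment, so the overall rates are the right comparison.
So P(outcome | do(the classroom track)) is just the pooled rate for the classroom track: 702/1800 = 0.390.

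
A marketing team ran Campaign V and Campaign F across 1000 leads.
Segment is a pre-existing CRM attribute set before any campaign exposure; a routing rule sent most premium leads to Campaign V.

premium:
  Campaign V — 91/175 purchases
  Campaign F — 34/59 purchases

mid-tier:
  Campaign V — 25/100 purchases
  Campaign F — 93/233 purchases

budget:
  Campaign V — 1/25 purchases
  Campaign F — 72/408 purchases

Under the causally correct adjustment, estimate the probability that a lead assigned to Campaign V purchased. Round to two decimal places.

0.22

Campaign F is higher inside every customer segment stratum but Campaign V is higher in aggregate. Whether to stratify depends on how customer segment relates to the campaign.
The imbalance in customer segment arose from how leads were allocated, not from anything the campaign did; and customer segment independently affects the outcome. The pooled gap is confounded — condition on customer segment.
Standardising Campaign V to the population customer segment mix: 0.234·91/175 + 0.333·25/100 + 0.433·1/25 = 0.222.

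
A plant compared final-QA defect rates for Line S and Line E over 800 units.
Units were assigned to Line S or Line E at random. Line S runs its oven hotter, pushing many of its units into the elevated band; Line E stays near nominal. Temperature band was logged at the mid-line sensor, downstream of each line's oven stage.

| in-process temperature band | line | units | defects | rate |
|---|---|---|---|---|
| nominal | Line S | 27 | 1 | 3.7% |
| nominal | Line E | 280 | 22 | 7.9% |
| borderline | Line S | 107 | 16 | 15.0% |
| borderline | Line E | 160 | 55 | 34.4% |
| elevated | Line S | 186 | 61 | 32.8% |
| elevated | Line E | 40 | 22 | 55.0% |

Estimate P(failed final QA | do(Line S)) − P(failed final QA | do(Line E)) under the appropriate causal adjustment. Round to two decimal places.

+0.04

Because the line influences in-process temperature band, in-process temperature band is a post-treatment mediator, not a confounder. Stratifying on it would bias the estimate; the causal effect is the crude pooled difference.
The causal difference is the pooled difference: 0.244 − 0.206 = +0.037.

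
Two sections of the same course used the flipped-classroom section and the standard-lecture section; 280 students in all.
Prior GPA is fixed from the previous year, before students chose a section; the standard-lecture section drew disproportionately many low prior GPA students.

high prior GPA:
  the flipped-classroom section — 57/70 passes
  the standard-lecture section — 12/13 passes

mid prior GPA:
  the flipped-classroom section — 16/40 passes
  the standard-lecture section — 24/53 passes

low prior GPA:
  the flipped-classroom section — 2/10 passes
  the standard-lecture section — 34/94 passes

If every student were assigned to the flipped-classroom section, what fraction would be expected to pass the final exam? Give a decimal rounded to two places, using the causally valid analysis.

0.45

The stratified and pooled comparisons disagree (the standard-lecture section wins within each prior GPA band; the flipped-classroom section wins overall), so the answer turns on the causal role of prior GPA band.
Here prior GPA band is a common cause — it drives both which teaching method a case falls under and the outcome. The crude comparison mixes populations; the stratum-specific rates are the causally relevant ones.
Standardising the flipped-classroom section to the population prior GPA band mix: 0.296·57/70 + 0.332·16/40 + 0.371·2/10 = 0.449.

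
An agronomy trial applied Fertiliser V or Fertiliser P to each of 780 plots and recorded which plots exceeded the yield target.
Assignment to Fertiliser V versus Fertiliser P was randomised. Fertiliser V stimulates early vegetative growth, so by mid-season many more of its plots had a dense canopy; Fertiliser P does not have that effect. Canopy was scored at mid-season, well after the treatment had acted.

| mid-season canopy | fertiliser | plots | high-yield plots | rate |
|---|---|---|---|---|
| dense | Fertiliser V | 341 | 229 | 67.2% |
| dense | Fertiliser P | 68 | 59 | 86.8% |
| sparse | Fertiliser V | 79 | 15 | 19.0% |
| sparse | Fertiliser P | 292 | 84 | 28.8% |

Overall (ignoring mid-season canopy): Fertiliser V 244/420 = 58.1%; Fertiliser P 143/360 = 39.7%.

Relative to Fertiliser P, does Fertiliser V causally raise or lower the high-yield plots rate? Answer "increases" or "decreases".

increases

Stratifying would compare fertilisers among plots the fertilisers themselves sorted into mid-season canopy groups — a form of selection on an intermediate. The unconditioned pooled rates give the total causal effect.
Pooled: Fertiliser V 58.1% vs Fertiliser P 39.7%; Fertiliser V is higher overall.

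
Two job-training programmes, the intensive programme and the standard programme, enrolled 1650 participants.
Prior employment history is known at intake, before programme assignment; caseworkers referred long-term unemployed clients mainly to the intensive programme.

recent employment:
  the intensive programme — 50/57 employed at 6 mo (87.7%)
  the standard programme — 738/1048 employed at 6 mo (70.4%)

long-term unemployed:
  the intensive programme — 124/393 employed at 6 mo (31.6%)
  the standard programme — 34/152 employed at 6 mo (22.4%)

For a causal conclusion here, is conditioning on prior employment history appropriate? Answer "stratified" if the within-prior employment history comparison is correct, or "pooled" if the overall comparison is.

stratified

The prior employment history-specific comparison favours the intensive programme throughout, but the pooled figures favour the standard programme. The question is whether to condition on prior employment history.
Prior employment history is set before the programme has any effect — it is not caused by the programme — and it independently drives the outcome. That makes it a confounder, so the causal comparison is within prior employment history levels.
Within each level — recent employment: 87.7% vs 70.4%; long-term unemployed: 31.6% vs 22.4% — the intensive programme is higher every time.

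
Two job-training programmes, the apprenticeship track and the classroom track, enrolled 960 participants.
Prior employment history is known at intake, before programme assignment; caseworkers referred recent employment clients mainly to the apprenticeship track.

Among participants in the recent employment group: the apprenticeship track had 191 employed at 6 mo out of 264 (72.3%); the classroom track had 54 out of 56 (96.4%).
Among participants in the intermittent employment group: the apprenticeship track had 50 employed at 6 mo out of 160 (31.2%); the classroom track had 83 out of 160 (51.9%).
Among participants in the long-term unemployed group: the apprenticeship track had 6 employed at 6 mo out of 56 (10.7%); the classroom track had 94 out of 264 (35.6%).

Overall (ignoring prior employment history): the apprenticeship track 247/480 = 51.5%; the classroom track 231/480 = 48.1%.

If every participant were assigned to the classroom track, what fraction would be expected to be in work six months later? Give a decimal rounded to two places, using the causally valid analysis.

0.61

The stratified and pooled comparisons disagree (the classroom track wins within each prior employment history; the apprenticeship track wins overall), so the answer turns on the causal role of prior employment history.
Prior employment history is set before the programme has any effect — it is not caused by the programme — and it independently drives the outcome. That makes it a confounder, so the causal comparison is within prior employment history levels.
Standardising the classroom track to the population prior employment history mix: 0.333·54/56 + 0.333·83/160 + 0.333·94/264 = 0.613.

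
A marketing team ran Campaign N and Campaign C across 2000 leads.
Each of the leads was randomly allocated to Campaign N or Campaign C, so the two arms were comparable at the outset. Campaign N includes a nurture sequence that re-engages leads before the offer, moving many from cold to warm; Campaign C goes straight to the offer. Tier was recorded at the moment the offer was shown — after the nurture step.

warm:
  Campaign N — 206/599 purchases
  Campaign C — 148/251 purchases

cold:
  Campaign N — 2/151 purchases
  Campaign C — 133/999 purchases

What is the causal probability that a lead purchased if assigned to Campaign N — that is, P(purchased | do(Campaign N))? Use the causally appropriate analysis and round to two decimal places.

Campaign C is higher inside every engagement tier stratum but Campaign N is higher in aggregate. Whether to stratify depends on how engagement tier relates to the campaign.
Engagement tier lies on the pathway campaign → engagement tier → outcome, so adjusting for it blocks the indirect effect. For the total causal effect of campaign, use the unadjusted pooled rates.
So P(outcome | do(Campaign N)) is just the pooled rate for Campaign N: 208/750 = 0.277.

0.28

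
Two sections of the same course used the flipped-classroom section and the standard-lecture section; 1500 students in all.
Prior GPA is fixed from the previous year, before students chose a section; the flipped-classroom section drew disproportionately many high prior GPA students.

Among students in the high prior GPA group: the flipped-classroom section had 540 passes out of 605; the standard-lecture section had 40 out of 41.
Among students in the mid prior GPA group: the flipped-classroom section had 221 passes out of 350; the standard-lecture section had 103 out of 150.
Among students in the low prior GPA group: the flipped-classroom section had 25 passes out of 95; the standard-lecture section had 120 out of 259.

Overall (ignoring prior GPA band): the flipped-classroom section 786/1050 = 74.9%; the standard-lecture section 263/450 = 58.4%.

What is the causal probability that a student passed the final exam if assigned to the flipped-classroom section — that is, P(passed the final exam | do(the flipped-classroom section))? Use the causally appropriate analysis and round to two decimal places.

0.66

Here prior GPA band is a common cause — it drives both which teaching method a case falls under and the outcome. The crude comparison mixes populations; the stratum-specific rates are the causally relevant ones.
Standardising the flipped-classroom section to the population prior GPA band mix: 0.431·540/605 + 0.333·221/350 + 0.236·25/95 = 0.657.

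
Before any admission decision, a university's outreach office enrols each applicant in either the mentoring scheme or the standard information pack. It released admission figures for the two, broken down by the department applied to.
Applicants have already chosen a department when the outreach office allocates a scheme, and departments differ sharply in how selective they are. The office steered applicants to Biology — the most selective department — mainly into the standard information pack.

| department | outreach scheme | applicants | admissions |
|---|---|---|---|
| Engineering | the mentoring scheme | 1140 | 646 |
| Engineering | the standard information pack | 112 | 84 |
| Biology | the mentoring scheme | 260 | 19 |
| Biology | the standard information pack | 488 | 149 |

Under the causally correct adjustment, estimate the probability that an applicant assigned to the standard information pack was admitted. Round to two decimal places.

The department-specific comparison favours the standard information pack throughout, but the pooled figures favour the mentoring scheme. The question is whether to condition on department.
Department is set before the outreach scheme has any effect — it is not caused by the outreach scheme — and it independently drives the outcome. That makes it a confounder, so the causal comparison is within department levels.
Standardising the standard information pack to the population department mix: 0.626·84/112 + 0.374·149/488 = 0.584.

0.58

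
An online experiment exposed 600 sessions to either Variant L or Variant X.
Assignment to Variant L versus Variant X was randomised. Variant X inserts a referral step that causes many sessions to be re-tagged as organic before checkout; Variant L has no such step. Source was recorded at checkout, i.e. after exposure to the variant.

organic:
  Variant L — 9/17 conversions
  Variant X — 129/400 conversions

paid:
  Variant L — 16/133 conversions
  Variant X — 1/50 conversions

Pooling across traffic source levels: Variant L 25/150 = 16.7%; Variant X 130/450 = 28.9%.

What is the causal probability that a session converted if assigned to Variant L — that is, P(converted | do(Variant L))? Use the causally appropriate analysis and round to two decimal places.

The distribution of traffic source is itself part of what the variant does — it is an intermediate outcome. Holding it fixed would remove that part of the effect; the total effect is the pooled difference.
So P(outcome | do(Variant L)) is just the pooled rate for Variant L: 25/150 = 0.167.

0.17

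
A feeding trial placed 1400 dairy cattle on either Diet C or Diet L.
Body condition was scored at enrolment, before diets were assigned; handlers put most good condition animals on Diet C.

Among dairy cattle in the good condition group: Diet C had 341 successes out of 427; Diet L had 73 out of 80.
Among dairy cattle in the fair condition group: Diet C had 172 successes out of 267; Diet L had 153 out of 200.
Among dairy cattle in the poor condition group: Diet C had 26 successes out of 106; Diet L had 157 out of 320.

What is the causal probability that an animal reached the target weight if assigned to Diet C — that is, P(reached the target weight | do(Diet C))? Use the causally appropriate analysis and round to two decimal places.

0.58

The imbalance in starting body condition arose from how dairy cattle were allocated, not from anything the diet did; and starting body condition independently affects the outcome. The pooled gap is confounded — condition on starting body condition.
Standardising Diet C to the population starting body condition mix: 0.362·341/427 + 0.334·172/267 + 0.304·26/106 = 0.579.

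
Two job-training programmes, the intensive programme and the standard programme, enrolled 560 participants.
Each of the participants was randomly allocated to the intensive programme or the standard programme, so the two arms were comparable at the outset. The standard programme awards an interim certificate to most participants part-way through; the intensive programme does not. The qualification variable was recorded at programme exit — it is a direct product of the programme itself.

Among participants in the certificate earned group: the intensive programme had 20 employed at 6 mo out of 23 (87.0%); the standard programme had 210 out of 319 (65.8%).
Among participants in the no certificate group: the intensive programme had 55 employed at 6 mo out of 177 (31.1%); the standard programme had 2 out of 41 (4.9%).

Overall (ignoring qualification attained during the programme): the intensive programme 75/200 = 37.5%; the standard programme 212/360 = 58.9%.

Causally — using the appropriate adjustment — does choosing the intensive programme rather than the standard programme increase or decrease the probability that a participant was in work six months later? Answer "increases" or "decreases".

decreases

Within every qualification attained during the programme level the intensive programme has the higher rate, yet pooled the standard programme does — Simpson's reversal.
Qualification attained during the programme here is a post-treatment variable shaped by the programme; conditioning on it would introduce bias rather than remove it. The overall comparison is the causal one.
Pooled: the intensive programme 37.5% vs the standard programme 58.9%; the standard programme is higher overall.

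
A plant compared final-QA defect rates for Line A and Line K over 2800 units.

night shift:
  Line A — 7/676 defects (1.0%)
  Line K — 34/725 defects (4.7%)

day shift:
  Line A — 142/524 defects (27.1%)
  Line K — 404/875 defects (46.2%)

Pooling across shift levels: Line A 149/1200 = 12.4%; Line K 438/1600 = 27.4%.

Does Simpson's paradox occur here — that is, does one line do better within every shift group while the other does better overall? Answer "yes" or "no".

no

Within each shift level (night shift 1.0% vs 4.7%; day shift 27.1% vs 46.2%), Line A has the lower rate every time. Pooled: 12.4% vs 27.4% — Line A has the lower rate overall. They agree.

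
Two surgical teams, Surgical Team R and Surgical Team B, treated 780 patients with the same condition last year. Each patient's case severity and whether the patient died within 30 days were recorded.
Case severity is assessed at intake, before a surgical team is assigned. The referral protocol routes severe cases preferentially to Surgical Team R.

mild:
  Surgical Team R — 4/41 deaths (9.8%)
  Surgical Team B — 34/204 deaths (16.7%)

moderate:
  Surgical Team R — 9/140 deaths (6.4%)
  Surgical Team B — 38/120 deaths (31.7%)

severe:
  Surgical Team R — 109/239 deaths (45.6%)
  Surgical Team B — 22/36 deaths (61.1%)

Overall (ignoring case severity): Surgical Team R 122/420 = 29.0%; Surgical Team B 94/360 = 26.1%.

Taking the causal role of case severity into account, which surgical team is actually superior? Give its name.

Case severity is set before the surgical team has any effect — it is not caused by the surgical team — and it independently drives the outcome. That makes it a confounder, so the causal comparison is within case severity levels.
Within each level — mild: 9.8% vs 16.7%; moderate: 6.4% vs 31.7%; severe: 45.6% vs 61.1% — Surgical Team R is lower every time.

Surgical Team R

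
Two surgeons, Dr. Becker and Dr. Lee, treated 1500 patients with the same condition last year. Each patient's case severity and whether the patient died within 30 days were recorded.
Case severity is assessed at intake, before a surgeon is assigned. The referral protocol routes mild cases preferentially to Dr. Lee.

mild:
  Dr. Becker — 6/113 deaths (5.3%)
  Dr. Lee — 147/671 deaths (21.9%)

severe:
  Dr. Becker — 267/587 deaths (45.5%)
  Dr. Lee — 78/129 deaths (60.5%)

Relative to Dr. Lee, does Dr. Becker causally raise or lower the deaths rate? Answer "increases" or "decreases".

decreases

Dr. Becker is lower inside every case severity stratum but Dr. Lee is lower in aggregate. Whether to stratify depends on how case severity relates to the surgeon.
Since case severity is a pre-existing factor (not a product of the surgeon) and it affects the outcome on its own, it is a confounder. The stratified rates, not the pooled rate, identify the causal effect.
Within each level — mild: 5.3% vs 21.9%; severe: 45.5% vs 60.5% — Dr. Becker is lower every time.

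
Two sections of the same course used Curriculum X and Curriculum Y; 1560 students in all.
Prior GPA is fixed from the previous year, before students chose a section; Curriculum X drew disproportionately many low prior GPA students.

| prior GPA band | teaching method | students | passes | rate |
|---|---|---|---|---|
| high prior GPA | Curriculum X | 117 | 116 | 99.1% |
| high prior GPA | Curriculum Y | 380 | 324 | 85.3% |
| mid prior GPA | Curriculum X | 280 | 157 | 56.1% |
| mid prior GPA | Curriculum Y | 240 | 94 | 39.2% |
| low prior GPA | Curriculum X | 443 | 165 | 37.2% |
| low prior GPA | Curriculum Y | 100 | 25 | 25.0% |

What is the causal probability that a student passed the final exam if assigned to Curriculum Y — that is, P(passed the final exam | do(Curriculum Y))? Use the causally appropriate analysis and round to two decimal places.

The prior GPA band-specific comparison favours Curriculum X throughout, but the pooled figures favour Curriculum Y. The question is whether to condition on prior GPA band.
Since prior GPA band is a pre-existing factor (not a product of the teaching method) and it affects the outcome on its own, it is a confounder. The stratified rates, not the pooled rate, identify the causal effect.
Standardising Curriculum Y to the population prior GPA band mix: 0.319·324/380 + 0.333·94/240 + 0.348·25/100 = 0.489.

0.49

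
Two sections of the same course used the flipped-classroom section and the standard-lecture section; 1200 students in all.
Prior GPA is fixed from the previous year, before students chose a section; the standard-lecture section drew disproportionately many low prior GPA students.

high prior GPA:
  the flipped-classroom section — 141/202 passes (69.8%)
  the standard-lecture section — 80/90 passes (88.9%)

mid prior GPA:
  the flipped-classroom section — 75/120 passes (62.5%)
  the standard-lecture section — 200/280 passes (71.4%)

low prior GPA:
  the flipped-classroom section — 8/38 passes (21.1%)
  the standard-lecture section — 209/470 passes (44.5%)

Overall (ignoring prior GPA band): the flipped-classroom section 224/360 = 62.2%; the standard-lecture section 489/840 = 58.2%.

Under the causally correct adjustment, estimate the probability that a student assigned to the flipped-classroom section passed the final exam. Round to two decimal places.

The stratified and pooled comparisons disagree (the standard-lecture section wins within each prior GPA band; the flipped-classroom section wins overall), so the answer turns on the causal role of prior GPA band.
Prior GPA band differs across teaching methods for reasons unrelated to any effect of the teaching method itself, and it separately predicts the outcome — a classic confounder. We must compare within prior GPA band levels.
Standardising the flipped-classroom section to the population prior GPA band mix: 0.243·141/202 + 0.333·75/120 + 0.423·8/38 = 0.467.

0.47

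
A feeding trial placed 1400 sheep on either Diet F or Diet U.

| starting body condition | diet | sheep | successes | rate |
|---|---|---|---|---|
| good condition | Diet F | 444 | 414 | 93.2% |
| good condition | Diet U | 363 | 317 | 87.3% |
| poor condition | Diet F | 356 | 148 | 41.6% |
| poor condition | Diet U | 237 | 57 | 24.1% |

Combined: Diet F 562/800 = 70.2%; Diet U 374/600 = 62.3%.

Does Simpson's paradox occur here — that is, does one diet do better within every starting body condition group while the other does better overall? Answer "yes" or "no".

Within each starting body condition level (good condition 93.2% vs 87.3%; poor condition 41.6% vs 24.1%), Diet F has the higher rate every time. Pooled: 70.2% vs 62.3% — Diet F has the higher rate overall. They agree.

no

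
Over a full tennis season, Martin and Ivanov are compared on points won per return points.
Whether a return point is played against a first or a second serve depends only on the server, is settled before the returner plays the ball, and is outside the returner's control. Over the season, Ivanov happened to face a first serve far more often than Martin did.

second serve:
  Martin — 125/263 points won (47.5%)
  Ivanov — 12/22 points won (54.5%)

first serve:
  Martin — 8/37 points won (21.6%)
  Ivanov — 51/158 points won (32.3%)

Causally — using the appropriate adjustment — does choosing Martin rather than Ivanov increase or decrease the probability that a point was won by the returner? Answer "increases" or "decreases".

The stratified and pooled comparisons disagree (Ivanov wins within each serve type; Martin wins overall), so the answer turns on the causal role of serve type.
Serve type differs across players for reasons unrelated to any effect of the player itself, and it separately predicts the outcome — a classic confounder. We must compare within serve type levels.
Within each level — second serve: 47.5% vs 54.5%; first serve: 21.6% vs 32.3% — Ivanov is higher every time.

decreases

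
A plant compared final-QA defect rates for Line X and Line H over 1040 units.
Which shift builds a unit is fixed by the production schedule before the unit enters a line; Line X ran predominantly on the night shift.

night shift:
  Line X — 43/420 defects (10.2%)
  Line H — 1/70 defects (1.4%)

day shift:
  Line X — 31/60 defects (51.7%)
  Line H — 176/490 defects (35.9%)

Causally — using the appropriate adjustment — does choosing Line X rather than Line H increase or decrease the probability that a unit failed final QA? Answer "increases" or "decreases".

increases

Shift differs across lines for reasons unrelated to any effect of the line itself, and it separately predicts the outcome — a classic confounder. We must compare within shift levels.
Within each level — night shift: 10.2% vs 1.4%; day shift: 51.7% vs 35.9% — Line H is lower every time.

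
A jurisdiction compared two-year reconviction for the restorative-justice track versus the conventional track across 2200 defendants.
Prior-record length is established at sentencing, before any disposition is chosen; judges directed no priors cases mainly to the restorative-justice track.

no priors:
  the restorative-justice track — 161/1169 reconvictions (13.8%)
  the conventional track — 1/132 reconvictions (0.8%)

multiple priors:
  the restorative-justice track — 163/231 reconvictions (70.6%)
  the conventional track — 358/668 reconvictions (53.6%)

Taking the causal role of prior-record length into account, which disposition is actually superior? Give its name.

Within every prior-record length level the conventional track has the lower rate, yet pooled the restorative-justice track does — Simpson's reversal.
The imbalance in prior-record length arose from how defendants were allocated, not from anything the disposition did; and prior-record length independently affects the outcome. The pooled gap is confounded — condition on prior-record length.
Within each level — no priors: 13.8% vs 0.8%; multiple priors: 70.6% vs 53.6% — the conventional track is lower every time.

the conventional track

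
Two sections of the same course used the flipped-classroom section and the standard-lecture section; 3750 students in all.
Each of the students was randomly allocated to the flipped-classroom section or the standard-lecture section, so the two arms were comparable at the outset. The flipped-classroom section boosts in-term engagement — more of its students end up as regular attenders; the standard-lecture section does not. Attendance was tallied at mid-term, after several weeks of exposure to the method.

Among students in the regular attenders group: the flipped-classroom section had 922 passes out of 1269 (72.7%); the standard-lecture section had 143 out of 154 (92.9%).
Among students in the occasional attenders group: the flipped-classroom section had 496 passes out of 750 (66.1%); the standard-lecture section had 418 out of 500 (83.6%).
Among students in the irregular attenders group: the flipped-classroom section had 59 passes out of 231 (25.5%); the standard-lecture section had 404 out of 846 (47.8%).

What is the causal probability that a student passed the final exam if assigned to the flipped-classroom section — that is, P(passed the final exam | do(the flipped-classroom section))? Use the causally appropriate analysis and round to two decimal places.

0.66

Mid-term attendance is recorded after the teaching method and is itself shifted by it — it sits on the causal path from teaching method to outcome. Conditioning on a mediator would strip out part of the effect we want; the pooled comparison gives the total causal effect.
So P(outcome | do(the flipped-classroom section)) is just the pooled rate for the flipped-classroom section: 1477/2250 = 0.656.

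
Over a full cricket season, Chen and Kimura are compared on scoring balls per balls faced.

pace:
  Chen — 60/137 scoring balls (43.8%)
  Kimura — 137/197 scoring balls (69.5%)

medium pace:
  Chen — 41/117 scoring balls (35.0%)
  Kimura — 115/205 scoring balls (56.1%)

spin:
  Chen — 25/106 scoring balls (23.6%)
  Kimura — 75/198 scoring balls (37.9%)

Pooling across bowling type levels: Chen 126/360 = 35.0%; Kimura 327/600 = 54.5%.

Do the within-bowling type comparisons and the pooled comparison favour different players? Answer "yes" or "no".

no

Within each bowling type level (pace 43.8% vs 69.5%; medium pace 35.0% vs 56.1%; spin 23.6% vs 37.9%), Kimura has the higher rate every time. Pooled: 35.0% vs 54.5% — Kimura has the higher rate overall. They agree.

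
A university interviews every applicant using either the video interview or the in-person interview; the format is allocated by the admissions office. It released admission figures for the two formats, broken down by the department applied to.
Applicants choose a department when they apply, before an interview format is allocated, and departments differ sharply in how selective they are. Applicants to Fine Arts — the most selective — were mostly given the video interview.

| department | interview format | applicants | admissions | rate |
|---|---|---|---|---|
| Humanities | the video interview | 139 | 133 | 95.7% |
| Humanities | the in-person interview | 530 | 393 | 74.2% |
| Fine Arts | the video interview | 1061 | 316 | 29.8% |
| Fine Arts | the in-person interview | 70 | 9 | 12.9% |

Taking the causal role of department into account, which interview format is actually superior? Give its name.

Department differs across interview formats for reasons unrelated to any effect of the interview format itself, and it separately predicts the outcome — a classic confounder. We must compare within department levels.
Within each level — Humanities: 95.7% vs 74.2%; Fine Arts: 29.8% vs 12.9% — the video interview is higher every time.

the video interview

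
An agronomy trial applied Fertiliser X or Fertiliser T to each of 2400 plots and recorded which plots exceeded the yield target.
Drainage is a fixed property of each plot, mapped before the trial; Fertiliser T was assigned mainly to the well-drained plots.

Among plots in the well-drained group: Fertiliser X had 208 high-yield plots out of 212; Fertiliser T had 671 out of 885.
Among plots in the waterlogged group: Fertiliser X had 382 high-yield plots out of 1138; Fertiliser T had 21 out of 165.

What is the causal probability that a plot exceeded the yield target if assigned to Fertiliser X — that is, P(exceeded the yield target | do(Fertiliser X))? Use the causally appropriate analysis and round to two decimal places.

0.63

The field drainage-specific comparison favours Fertiliser X throughout, but the pooled figures favour Fertiliser T. The question is whether to condition on field drainage.
Field drainage differs across fertilisers for reasons unrelated to any effect of the fertiliser itself, and it separately predicts the outcome — a classic confounder. We must compare within field drainage levels.
Standardising Fertiliser X to the population field drainage mix: 0.457·208/212 + 0.543·382/1138 = 0.631.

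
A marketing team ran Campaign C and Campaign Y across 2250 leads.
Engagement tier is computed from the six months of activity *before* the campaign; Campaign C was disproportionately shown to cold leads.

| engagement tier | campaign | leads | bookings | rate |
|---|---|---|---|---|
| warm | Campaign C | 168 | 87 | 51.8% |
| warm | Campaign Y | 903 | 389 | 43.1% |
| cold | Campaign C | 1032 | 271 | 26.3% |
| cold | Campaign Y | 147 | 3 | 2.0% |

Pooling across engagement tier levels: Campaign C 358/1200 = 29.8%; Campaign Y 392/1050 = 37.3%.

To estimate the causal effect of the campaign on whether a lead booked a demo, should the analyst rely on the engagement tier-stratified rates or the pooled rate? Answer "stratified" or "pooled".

stratified

The engagement tier-specific comparison favours Campaign C throughout, but the pooled figures favour Campaign Y. The question is whether to condition on engagement tier.
Here engagement tier is a common cause — it drives both which campaign a case falls under and the outcome. The crude comparison mixes populations; the stratum-specific rates are the causally relevant ones.
Within each level — warm: 51.8% vs 43.1%; cold: 26.3% vs 2.0% — Campaign C is higher every time.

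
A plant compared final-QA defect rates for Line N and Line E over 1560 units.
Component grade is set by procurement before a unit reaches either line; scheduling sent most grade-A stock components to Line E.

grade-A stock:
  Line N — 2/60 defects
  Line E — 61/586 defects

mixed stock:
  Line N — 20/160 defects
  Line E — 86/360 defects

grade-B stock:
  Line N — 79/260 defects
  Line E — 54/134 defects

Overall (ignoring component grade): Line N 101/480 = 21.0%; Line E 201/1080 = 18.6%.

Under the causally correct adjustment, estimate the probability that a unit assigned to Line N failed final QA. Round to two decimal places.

0.13

Component grade satisfies the back-door criterion: it is not a descendant of the line, and it blocks the spurious path from line to outcome. Adjusting for it (i.e., using the within-component grade rates) gives the causal effect.
Standardising Line N to the population component grade mix: 0.414·2/60 + 0.333·20/160 + 0.253·79/260 = 0.132.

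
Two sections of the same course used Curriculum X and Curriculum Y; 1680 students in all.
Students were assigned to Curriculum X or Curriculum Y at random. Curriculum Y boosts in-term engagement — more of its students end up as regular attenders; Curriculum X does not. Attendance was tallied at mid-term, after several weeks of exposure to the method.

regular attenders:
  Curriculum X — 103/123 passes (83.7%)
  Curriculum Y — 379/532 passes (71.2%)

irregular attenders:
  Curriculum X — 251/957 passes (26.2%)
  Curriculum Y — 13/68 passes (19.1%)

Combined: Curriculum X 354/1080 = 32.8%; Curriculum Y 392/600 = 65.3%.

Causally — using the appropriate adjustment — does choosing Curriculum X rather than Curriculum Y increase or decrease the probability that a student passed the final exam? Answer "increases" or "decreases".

decreases

Stratifying would compare teaching methods among students the teaching methods themselves sorted into mid-term attendance groups — a form of selection on an intermediate. The unconditioned pooled rates give the total causal effect.
Pooled: Curriculum X 32.8% vs Curriculum Y 65.3%; Curriculum Y is higher overall.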